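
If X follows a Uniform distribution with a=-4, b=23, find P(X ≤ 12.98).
0.628889

We have X ~ Uniform(a=-4, b=23).

The CDF gives us P(X ≤ k).

Using the CDF:
P(X ≤ 12.98) = 0.628889

This means there's approximately a 62.9% chance that X is at most 12.98.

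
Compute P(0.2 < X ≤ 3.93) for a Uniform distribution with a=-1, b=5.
0.621667

We have X ~ Uniform(a=-1, b=5).

To find P(0.2 < X ≤ 3.93), we use:
P(0.2 < X ≤ 3.93) = P(X ≤ 3.93) - P(X ≤ 0.2)
                 = F(3.93) - F(0.2)
                 = 0.821667 - 0.200000
                 = 0.621667

So there's approximately a 62.2% chance that X falls in this range.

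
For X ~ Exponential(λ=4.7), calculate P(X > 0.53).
0.082827

We have X ~ Exponential(λ=4.7).

P(X > 0.53) = 1 - P(X ≤ 0.53)
                = 1 - F(0.53)
                = 1 - 0.917173
                = 0.082827

So there's approximately a 8.3% chance that X exceeds 0.53.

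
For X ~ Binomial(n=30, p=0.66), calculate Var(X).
6.7320

We have X ~ Binomial(n=30, p=0.66).

For a Binomial distribution with n=30, p=0.66:
Var(X) = 6.7320

The variance measures the spread of the distribution around the mean.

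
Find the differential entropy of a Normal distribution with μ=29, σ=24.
4.5970 nats

We have X ~ Normal(μ=29, σ=24).

The differential entropy measures the uncertainty or information content of the distribution.

For a Normal distribution with μ=29, σ=24:
h(X) = 4.5970 nats

(In bits, this would be 6.6321 bits.)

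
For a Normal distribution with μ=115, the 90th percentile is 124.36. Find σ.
σ = 7.3036

For X ~ Normal(μ, σ), the p-th percentile satisfies x = μ + z_p × σ,
where z_p = Φ⁻¹(p) is the standard normal quantile.

Step 1: z_{0.9} = Φ⁻¹(0.9) = 1.2816

Step 2: Solve for σ:
124.36 = 115 + 1.2816 × σ
σ = (124.36 - 115) / 1.2816
σ = 9.36 / 1.2816
σ = 7.3036

Verification: μ + z × σ = 115 + 1.2816 × 7.3036 = 124.36 ✓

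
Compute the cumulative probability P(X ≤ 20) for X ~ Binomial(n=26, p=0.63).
0.957361

We have X ~ Binomial(n=26, p=0.63).

The CDF gives us P(X ≤ k).

Using the CDF:
P(X ≤ 20) = 0.957361

This means there's approximately a 95.7% chance that X is at most 20.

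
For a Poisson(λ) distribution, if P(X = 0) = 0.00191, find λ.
λ = 6.2607

For a Poisson(λ) distribution, the PMF at 0 is:
P(X = 0) = λ^0 e^(-λ) / 0! = e^(-λ)

Given P(X = 0) = 0.00191:
e^(-λ) = 0.00191
-λ = ln(0.00191)
λ = -ln(0.00191) = 6.2607

Verification: e^(-6.2607) = 0.00191 ✓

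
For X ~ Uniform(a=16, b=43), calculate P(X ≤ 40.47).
0.906296

We have X ~ Uniform(a=16, b=43).

The CDF gives us P(X ≤ k).

Using the CDF:
P(X ≤ 40.47) = 0.906296

This means there's approximately a 90.6% chance that X is at most 40.47.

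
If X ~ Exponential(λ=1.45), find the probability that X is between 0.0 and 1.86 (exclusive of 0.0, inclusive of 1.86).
0.932593

We have X ~ Exponential(λ=1.45).

To find P(0.0 < X ≤ 1.86), we use:
P(0.0 < X ≤ 1.86) = P(X ≤ 1.86) - P(X ≤ 0.0)
                 = F(1.86) - F(0.0)
                 = 0.932593 - 0.000000
                 = 0.932593

So there's approximately a 93.3% chance that X falls in this range.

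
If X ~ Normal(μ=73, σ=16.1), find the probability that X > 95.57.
0.080478

We have X ~ Normal(μ=73, σ=16.1).

P(X > 95.57) = 1 - P(X ≤ 95.57)
                = 1 - F(95.57)
                = 1 - 0.919522
                = 0.080478

So there's approximately a 8.0% chance that X exceeds 95.57.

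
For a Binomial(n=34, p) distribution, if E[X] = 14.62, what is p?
p = 0.43

For a Binomial(n, p) distribution:
E[X] = n × p

Given n = 34 and E[X] = 14.62:
14.62 = 34 × p
p = 14.62 / 34 = 0.43

Verification: Binomial(34, 0.43) has E[X] = 14.62 ✓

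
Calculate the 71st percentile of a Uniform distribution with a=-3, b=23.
15.4600

We have X ~ Uniform(a=-3, b=23).

We want to find x such that P(X ≤ x) = 0.71.

This is the 71st percentile, which means 71% of values fall below this point.

Using the inverse CDF (quantile function):
x = F⁻¹(0.71) = 15.4600

Verification: P(X ≤ 15.4600) = 0.71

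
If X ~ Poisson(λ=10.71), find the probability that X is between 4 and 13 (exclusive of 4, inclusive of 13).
0.789061

We have X ~ Poisson(λ=10.71).

To find P(4 < X ≤ 13), we use:
P(4 < X ≤ 13) = P(X ≤ 13) - P(X ≤ 4)
                 = F(13) - F(4)
                 = 0.807409 - 0.018348
                 = 0.789061

So there's approximately a 78.9% chance that X falls in this range.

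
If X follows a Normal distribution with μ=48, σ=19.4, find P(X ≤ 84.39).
0.969657

We have X ~ Normal(μ=48, σ=19.4).

The CDF gives us P(X ≤ k).

Using the CDF:
P(X ≤ 84.39) = 0.969657

This means there's approximately a 97.0% chance that X is at most 84.39.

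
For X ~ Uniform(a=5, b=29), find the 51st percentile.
17.2400

We have X ~ Uniform(a=5, b=29).

We want to find x such that P(X ≤ x) = 0.51.

This is the 51st percentile, which means 51% of values fall below this point.

Using the inverse CDF (quantile function):
x = F⁻¹(0.51) = 17.2400

Verification: P(X ≤ 17.2400) = 0.51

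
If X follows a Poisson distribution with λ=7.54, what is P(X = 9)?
0.115345

We have X ~ Poisson(λ=7.54).

For a Poisson distribution, the PMF gives us the probability of each outcome.

Using the PMF formula:
P(X = 9) = 0.115345

Rounded to 4 decimal places: 0.1153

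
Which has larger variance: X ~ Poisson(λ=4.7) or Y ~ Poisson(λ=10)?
Y has larger variance (10.0000 > 4.7000)

Compute the variance for each distribution:

X ~ Poisson(λ=4.7):
Var(X) = 4.7000

Y ~ Poisson(λ=10):
Var(Y) = 10.0000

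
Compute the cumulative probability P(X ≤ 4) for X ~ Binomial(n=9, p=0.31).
0.888471

We have X ~ Binomial(n=9, p=0.31).

The CDF gives us P(X ≤ k).

Using the CDF:
P(X ≤ 4) = 0.888471

This means there's approximately a 88.8% chance that X is at most 4.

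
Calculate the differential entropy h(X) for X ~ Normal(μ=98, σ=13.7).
4.0363 nats

We have X ~ Normal(μ=98, σ=13.7).

The differential entropy measures the uncertainty or information content of the distribution.

For a Normal distribution with μ=98, σ=13.7:
h(X) = 4.0363 nats

(In bits, this would be 5.8232 bits.)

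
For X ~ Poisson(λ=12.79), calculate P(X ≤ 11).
0.374814

We have X ~ Poisson(λ=12.79).

The CDF gives us P(X ≤ k).

Using the CDF:
P(X ≤ 11) = 0.374814

This means there's approximately a 37.5% chance that X is at most 11.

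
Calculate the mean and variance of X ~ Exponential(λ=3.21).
E[X] = 0.3115, Var(X) = 0.0970

We have X ~ Exponential(λ=3.21).

For an Exponential distribution with λ=3.21:

Expected value:
E[X] = 0.3115

Variance:
Var(X) = 0.0970

Standard deviation:
σ = √Var(X) = 0.3115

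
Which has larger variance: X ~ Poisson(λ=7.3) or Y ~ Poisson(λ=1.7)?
X has larger variance (7.3000 > 1.7000)

Compute the variance for each distribution:

X ~ Poisson(λ=7.3):
Var(X) = 7.3000

Y ~ Poisson(λ=1.7):
Var(Y) = 1.7000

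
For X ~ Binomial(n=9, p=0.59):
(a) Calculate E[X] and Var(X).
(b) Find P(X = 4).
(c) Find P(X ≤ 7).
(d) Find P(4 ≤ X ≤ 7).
(a) E[X] = 5.3100, Var(X) = 2.1771
(b) P(X = 4) = 0.176888
(c) P(X ≤ 7) = 0.937157
(d) P(4 ≤ X ≤ 7) = 0.826235

We have X ~ Binomial(n=9, p=0.59).

(a) Moments:
E[X] = 5.3100
Var(X) = 2.1771
σ = √Var(X) = 1.4755

(b) Point probability using PMF:
P(X = 4) = 0.176888

(c) Cumulative probability using CDF:
P(X ≤ 7) = F(7) = 0.937157

(d) Range probability:
P(4 ≤ X ≤ 7) = P(X ≤ 7) - P(X ≤ 3)
                   = F(7) - F(3)
                   = 0.937157 - 0.110921
                   = 0.826235

This means approximately 82.6% of outcomes fall in the interval [4, 7].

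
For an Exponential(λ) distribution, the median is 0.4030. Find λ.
λ = 1.7200

For X ~ Exponential(λ), the CDF is F(x) = 1 - e^(-λx).
The median m satisfies F(m) = 0.5:
1 - e^(-λm) = 0.5
e^(-λm) = 0.5
λm = ln(2)
m = ln(2) / λ

Given m = 0.4030:
λ = ln(2) / 0.4030 = 0.693147 / 0.4030 = 1.7200

Verification: ln(2) / 1.7200 = 0.4030 ✓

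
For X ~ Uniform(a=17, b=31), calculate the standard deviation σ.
4.0415

We have X ~ Uniform(a=17, b=31).

For a Uniform distribution with a=17, b=31:
σ = √Var(X) = 4.0415

The standard deviation is the square root of the variance.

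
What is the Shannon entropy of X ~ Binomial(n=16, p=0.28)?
1.9978 nats

We have X ~ Binomial(n=16, p=0.28).

The Shannon entropy measures the uncertainty or information content of the distribution.

For a Binomial distribution with n=16, p=0.28:
H(X) = 1.9978 nats

(In bits, this would be 2.8822 bits.)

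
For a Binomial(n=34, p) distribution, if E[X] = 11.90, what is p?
p = 0.35

For a Binomial(n, p) distribution:
E[X] = n × p

Given n = 34 and E[X] = 11.90:
11.90 = 34 × p
p = 11.90 / 34 = 0.35

Verification: Binomial(34, 0.35) has E[X] = 11.90 ✓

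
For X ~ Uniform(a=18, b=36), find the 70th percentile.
30.6000

We have X ~ Uniform(a=18, b=36).

We want to find x such that P(X ≤ x) = 0.7.

This is the 70th percentile, which means 70% of values fall below this point.

Using the inverse CDF (quantile function):
x = F⁻¹(0.7) = 30.6000

Verification: P(X ≤ 30.6000) = 0.7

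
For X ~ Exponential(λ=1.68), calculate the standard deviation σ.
0.5952

We have X ~ Exponential(λ=1.68).

For an Exponential distribution with λ=1.68:
σ = √Var(X) = 0.5952

The standard deviation is the square root of the variance.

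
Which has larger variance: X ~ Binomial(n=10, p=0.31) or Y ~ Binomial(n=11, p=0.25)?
X has larger variance (2.1390 > 2.0625)

Compute the variance for each distribution:

X ~ Binomial(n=10, p=0.31):
Var(X) = 2.1390

Y ~ Binomial(n=11, p=0.25):
Var(Y) = 2.0625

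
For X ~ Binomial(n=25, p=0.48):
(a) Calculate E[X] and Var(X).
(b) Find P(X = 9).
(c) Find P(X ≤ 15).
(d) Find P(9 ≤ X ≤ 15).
(a) E[X] = 12.0000, Var(X) = 6.2400
(b) P(X = 9) = 0.078975
(c) P(X ≤ 15) = 0.919673
(d) P(9 ≤ X ≤ 15) = 0.840142

We have X ~ Binomial(n=25, p=0.48).

(a) Moments:
E[X] = 12.0000
Var(X) = 6.2400
σ = √Var(X) = 2.4980

(b) Point probability using PMF:
P(X = 9) = 0.078975

(c) Cumulative probability using CDF:
P(X ≤ 15) = F(15) = 0.919673

(d) Range probability:
P(9 ≤ X ≤ 15) = P(X ≤ 15) - P(X ≤ 8)
                   = F(15) - F(8)
                   = 0.919673 - 0.079531
                   = 0.840142

This means approximately 84.0% of outcomes fall in the interval [9, 15].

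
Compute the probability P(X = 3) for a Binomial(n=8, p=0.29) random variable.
0.246419

We have X ~ Binomial(n=8, p=0.29).

For a Binomial distribution, the PMF gives us the probability of each outcome.

Using the PMF formula:
P(X = 3) = 0.246419

Rounded to 4 decimal places: 0.2464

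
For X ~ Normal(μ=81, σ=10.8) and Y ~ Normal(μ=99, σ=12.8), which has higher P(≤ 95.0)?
X has higher probability (P(X ≤ 95.0) = 0.9026 > P(Y ≤ 95.0) = 0.3773)

Compute P(≤ 95.0) for each distribution:

X ~ Normal(μ=81, σ=10.8):
P(X ≤ 95.0) = 0.9026

Y ~ Normal(μ=99, σ=12.8):
P(Y ≤ 95.0) = 0.3773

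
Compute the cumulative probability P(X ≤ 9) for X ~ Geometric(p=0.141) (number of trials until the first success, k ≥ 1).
0.745353

We have X ~ Geometric(p=0.141) (number of trials until the first success, k ≥ 1).

The CDF gives us P(X ≤ k).

Using the CDF:
P(X ≤ 9) = 0.745353

This means there's approximately a 74.5% chance that X is at most 9.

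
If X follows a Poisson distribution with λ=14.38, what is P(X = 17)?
0.076856

We have X ~ Poisson(λ=14.38).

For a Poisson distribution, the PMF gives us the probability of each outcome.

Using the PMF formula:
P(X = 17) = 0.076856

Rounded to 4 decimal places: 0.0769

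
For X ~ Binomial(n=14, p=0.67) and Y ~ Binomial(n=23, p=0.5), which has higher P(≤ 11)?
X has higher probability (P(X ≤ 11) = 0.8899 > P(Y ≤ 11) = 0.5000)

Compute P(≤ 11) for each distribution:

X ~ Binomial(n=14, p=0.67):
P(X ≤ 11) = 0.8899

Y ~ Binomial(n=23, p=0.5):
P(Y ≤ 11) = 0.5000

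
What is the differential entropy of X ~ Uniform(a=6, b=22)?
2.7726 nats

We have X ~ Uniform(a=6, b=22).

The differential entropy measures the uncertainty or information content of the distribution.

For a Uniform distribution with a=6, b=22:
h(X) = 2.7726 nats

(In bits, this would be 4.0000 bits.)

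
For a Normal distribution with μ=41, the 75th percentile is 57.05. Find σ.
σ = 23.7958

For X ~ Normal(μ, σ), the p-th percentile satisfies x = μ + z_p × σ,
where z_p = Φ⁻¹(p) is the standard normal quantile.

Step 1: z_{0.75} = Φ⁻¹(0.75) = 0.6745

Step 2: Solve for σ:
57.05 = 41 + 0.6745 × σ
σ = (57.05 - 41) / 0.6745
σ = 16.05 / 0.6745
σ = 23.7958

Verification: μ + z × σ = 41 + 0.6745 × 23.7958 = 57.05 ✓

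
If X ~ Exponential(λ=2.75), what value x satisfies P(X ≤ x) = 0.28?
0.1195

We have X ~ Exponential(λ=2.75).

We want to find x such that P(X ≤ x) = 0.28.

This is the 28th percentile, which means 28% of values fall below this point.

Using the inverse CDF (quantile function):
x = F⁻¹(0.28) = 0.1195

Verification: P(X ≤ 0.1195) = 0.28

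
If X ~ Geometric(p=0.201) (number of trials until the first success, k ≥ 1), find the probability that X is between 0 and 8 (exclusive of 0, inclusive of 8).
0.833898

We have X ~ Geometric(p=0.201) (number of trials until the first success, k ≥ 1).

To find P(0 < X ≤ 8), we use:
P(0 < X ≤ 8) = P(X ≤ 8) - P(X ≤ 0)
                 = F(8) - F(0)
                 = 0.833898 - 0.000000
                 = 0.833898

So there's approximately a 83.4% chance that X falls in this range.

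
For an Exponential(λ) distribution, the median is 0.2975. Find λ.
λ = 2.3299

For X ~ Exponential(λ), the CDF is F(x) = 1 - e^(-λx).
The median m satisfies F(m) = 0.5:
1 - e^(-λm) = 0.5
e^(-λm) = 0.5
λm = ln(2)
m = ln(2) / λ

Given m = 0.2975:
λ = ln(2) / 0.2975 = 0.693147 / 0.2975 = 2.3299

Verification: ln(2) / 2.3299 = 0.2975 ✓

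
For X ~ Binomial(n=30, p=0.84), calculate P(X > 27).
0.120364

We have X ~ Binomial(n=30, p=0.84).

P(X > 27) = 1 - P(X ≤ 27)
                = 1 - F(27)
                = 1 - 0.879636
                = 0.120364

So there's approximately a 12.0% chance that X exceeds 27.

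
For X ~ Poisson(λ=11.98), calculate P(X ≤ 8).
0.156343

We have X ~ Poisson(λ=11.98).

The CDF gives us P(X ≤ k).

Using the CDF:
P(X ≤ 8) = 0.156343

This means there's approximately a 15.6% chance that X is at most 8.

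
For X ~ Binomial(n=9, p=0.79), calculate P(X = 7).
0.304881

We have X ~ Binomial(n=9, p=0.79).

For a Binomial distribution, the PMF gives us the probability of each outcome.

Using the PMF formula:
P(X = 7) = 0.304881

Rounded to 4 decimal places: 0.3049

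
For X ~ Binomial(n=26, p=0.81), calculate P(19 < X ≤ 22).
0.544044

We have X ~ Binomial(n=26, p=0.81).

To find P(19 < X ≤ 22), we use:
P(19 < X ≤ 22) = P(X ≤ 22) - P(X ≤ 19)
                 = F(22) - F(19)
                 = 0.755631 - 0.211587
                 = 0.544044

So there's approximately a 54.4% chance that X falls in this range.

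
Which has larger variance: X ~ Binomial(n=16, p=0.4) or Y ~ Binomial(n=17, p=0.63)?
Y has larger variance (3.9627 > 3.8400)

Compute the variance for each distribution:

X ~ Binomial(n=16, p=0.4):
Var(X) = 3.8400

Y ~ Binomial(n=17, p=0.63):
Var(Y) = 3.9627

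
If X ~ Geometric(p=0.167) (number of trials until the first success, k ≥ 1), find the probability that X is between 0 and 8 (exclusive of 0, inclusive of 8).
0.768175

We have X ~ Geometric(p=0.167) (number of trials until the first success, k ≥ 1).

To find P(0 < X ≤ 8), we use:
P(0 < X ≤ 8) = P(X ≤ 8) - P(X ≤ 0)
                 = F(8) - F(0)
                 = 0.768175 - 0.000000
                 = 0.768175

So there's approximately a 76.8% chance that X falls in this range.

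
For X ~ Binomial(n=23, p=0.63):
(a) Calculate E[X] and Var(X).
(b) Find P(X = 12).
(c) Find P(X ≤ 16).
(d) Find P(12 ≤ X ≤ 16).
(a) E[X] = 14.4900, Var(X) = 5.3613
(b) P(X = 12) = 0.094039
(c) P(X ≤ 16) = 0.805761
(d) P(12 ≤ X ≤ 16) = 0.705969

We have X ~ Binomial(n=23, p=0.63).

(a) Moments:
E[X] = 14.4900
Var(X) = 5.3613
σ = √Var(X) = 2.3154

(b) Point probability using PMF:
P(X = 12) = 0.094039

(c) Cumulative probability using CDF:
P(X ≤ 16) = F(16) = 0.805761

(d) Range probability:
P(12 ≤ X ≤ 16) = P(X ≤ 16) - P(X ≤ 11)
                   = F(16) - F(11)
                   = 0.805761 - 0.099792
                   = 0.705969

This means approximately 70.6% of outcomes fall in the interval [12, 16].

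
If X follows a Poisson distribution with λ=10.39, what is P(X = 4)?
0.014926

We have X ~ Poisson(λ=10.39).

For a Poisson distribution, the PMF gives us the probability of each outcome.

Using the PMF formula:
P(X = 4) = 0.014926

Rounded to 4 decimal places: 0.0149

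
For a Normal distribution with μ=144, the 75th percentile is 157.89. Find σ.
σ = 20.5933

For X ~ Normal(μ, σ), the p-th percentile satisfies x = μ + z_p × σ,
where z_p = Φ⁻¹(p) is the standard normal quantile.

Step 1: z_{0.75} = Φ⁻¹(0.75) = 0.6745

Step 2: Solve for σ:
157.89 = 144 + 0.6745 × σ
σ = (157.89 - 144) / 0.6745
σ = 13.89 / 0.6745
σ = 20.5933

Verification: μ + z × σ = 144 + 0.6745 × 20.5933 = 157.89 ✓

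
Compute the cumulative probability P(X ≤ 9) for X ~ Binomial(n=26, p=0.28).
0.834668

We have X ~ Binomial(n=26, p=0.28).

The CDF gives us P(X ≤ k).

Using the CDF:
P(X ≤ 9) = 0.834668

This means there's approximately a 83.5% chance that X is at most 9.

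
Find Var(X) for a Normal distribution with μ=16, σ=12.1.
146.4100

We have X ~ Normal(μ=16, σ=12.1).

For a Normal distribution with μ=16, σ=12.1:
Var(X) = 146.4100

The variance measures the spread of the distribution around the mean.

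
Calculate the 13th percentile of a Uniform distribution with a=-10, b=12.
-7.1400

We have X ~ Uniform(a=-10, b=12).

We want to find x such that P(X ≤ x) = 0.13.

This is the 13th percentile, which means 13% of values fall below this point.

Using the inverse CDF (quantile function):
x = F⁻¹(0.13) = -7.1400

Verification: P(X ≤ -7.1400) = 0.13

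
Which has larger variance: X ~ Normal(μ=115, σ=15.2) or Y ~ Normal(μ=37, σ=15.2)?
They have equal variance (231.0400)

Compute the variance for each distribution:

X ~ Normal(μ=115, σ=15.2):
Var(X) = 231.0400

Y ~ Normal(μ=37, σ=15.2):
Var(Y) = 231.0400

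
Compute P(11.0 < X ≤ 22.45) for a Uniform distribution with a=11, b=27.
0.715625

We have X ~ Uniform(a=11, b=27).

To find P(11.0 < X ≤ 22.45), we use:
P(11.0 < X ≤ 22.45) = P(X ≤ 22.45) - P(X ≤ 11.0)
                 = F(22.45) - F(11.0)
                 = 0.715625 - 0.000000
                 = 0.715625

So there's approximately a 71.6% chance that X falls in this range.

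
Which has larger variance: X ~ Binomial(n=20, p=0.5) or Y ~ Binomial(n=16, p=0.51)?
X has larger variance (5.0000 > 3.9984)

Compute the variance for each distribution:

X ~ Binomial(n=20, p=0.5):
Var(X) = 5.0000

Y ~ Binomial(n=16, p=0.51):
Var(Y) = 3.9984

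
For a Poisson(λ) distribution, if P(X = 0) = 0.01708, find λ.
λ = 4.0698

For a Poisson(λ) distribution, the PMF at 0 is:
P(X = 0) = λ^0 e^(-λ) / 0! = e^(-λ)

Given P(X = 0) = 0.01708:
e^(-λ) = 0.01708
-λ = ln(0.01708)
λ = -ln(0.01708) = 4.0698

Verification: e^(-4.0698) = 0.01708 ✓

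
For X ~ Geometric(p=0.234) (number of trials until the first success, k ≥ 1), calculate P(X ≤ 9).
0.909206

We have X ~ Geometric(p=0.234) (number of trials until the first success, k ≥ 1).

The CDF gives us P(X ≤ k).

Using the CDF:
P(X ≤ 9) = 0.909206

This means there's approximately a 90.9% chance that X is at most 9.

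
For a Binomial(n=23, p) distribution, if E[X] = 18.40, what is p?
p = 0.8

For a Binomial(n, p) distribution:
E[X] = n × p

Given n = 23 and E[X] = 18.40:
18.40 = 23 × p
p = 18.40 / 23 = 0.8

Verification: Binomial(23, 0.8) has E[X] = 18.40 ✓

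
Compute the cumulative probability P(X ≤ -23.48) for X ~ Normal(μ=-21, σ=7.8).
0.375262

We have X ~ Normal(μ=-21, σ=7.8).

The CDF gives us P(X ≤ k).

Using the CDF:
P(X ≤ -23.48) = 0.375262

This means there's approximately a 37.5% chance that X is at most -23.48.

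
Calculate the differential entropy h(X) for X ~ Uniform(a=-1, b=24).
3.2189 nats

We have X ~ Uniform(a=-1, b=24).

The differential entropy measures the uncertainty or information content of the distribution.

For a Uniform distribution with a=-1, b=24:
h(X) = 3.2189 nats

(In bits, this would be 4.6439 bits.)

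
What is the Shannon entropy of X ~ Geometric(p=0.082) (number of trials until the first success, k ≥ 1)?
3.4589 nats

We have X ~ Geometric(p=0.082) (number of trials until the first success, k ≥ 1).

The Shannon entropy measures the uncertainty or information content of the distribution.

For a Geometric distribution with p=0.082 (number of trials until the first success, k ≥ 1):
H(X) = 3.4589 nats

(In bits, this would be 4.9901 bits.)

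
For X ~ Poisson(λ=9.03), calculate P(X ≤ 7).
0.320395

We have X ~ Poisson(λ=9.03).

The CDF gives us P(X ≤ k).

Using the CDF:
P(X ≤ 7) = 0.320395

This means there's approximately a 32.0% chance that X is at most 7.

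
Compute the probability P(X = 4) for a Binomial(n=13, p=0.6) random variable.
0.024291

We have X ~ Binomial(n=13, p=0.6).

For a Binomial distribution, the PMF gives us the probability of each outcome.

Using the PMF formula:
P(X = 4) = 0.024291

Rounded to 4 decimal places: 0.0243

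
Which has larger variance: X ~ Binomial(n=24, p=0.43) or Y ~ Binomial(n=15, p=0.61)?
X has larger variance (5.8824 > 3.5685)

Compute the variance for each distribution:

X ~ Binomial(n=24, p=0.43):
Var(X) = 5.8824

Y ~ Binomial(n=15, p=0.61):
Var(Y) = 3.5685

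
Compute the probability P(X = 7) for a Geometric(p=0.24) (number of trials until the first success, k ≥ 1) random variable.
0.046248

We have X ~ Geometric(p=0.24) (number of trials until the first success, k ≥ 1).

For a Geometric distribution, the PMF gives us the probability of each outcome.

Using the PMF formula:
P(X = 7) = 0.046248

Rounded to 4 decimal places: 0.0462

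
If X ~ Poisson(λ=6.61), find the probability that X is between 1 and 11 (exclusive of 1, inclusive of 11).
0.952106

We have X ~ Poisson(λ=6.61).

To find P(1 < X ≤ 11), we use:
P(1 < X ≤ 11) = P(X ≤ 11) - P(X ≤ 1)
                 = F(11) - F(1)
                 = 0.962355 - 0.010249
                 = 0.952106

So there's approximately a 95.2% chance that X falls in this range.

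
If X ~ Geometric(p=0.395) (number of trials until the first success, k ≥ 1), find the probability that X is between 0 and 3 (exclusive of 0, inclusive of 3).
0.778555

We have X ~ Geometric(p=0.395) (number of trials until the first success, k ≥ 1).

To find P(0 < X ≤ 3), we use:
P(0 < X ≤ 3) = P(X ≤ 3) - P(X ≤ 0)
                 = F(3) - F(0)
                 = 0.778555 - 0.000000
                 = 0.778555

So there's approximately a 77.9% chance that X falls in this range.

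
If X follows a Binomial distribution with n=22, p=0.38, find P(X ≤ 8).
0.531523

We have X ~ Binomial(n=22, p=0.38).

The CDF gives us P(X ≤ k).

Using the CDF:
P(X ≤ 8) = 0.531523

This means there's approximately a 53.2% chance that X is at most 8.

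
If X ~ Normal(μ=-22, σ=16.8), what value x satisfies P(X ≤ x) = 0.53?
-20.7355

We have X ~ Normal(μ=-22, σ=16.8).

We want to find x such that P(X ≤ x) = 0.53.

This is the 53rd percentile, which means 53% of values fall below this point.

Using the inverse CDF (quantile function):
x = F⁻¹(0.53) = -20.7355

Verification: P(X ≤ -20.7355) = 0.53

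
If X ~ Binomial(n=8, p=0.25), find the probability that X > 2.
0.321457

We have X ~ Binomial(n=8, p=0.25).

P(X > 2) = 1 - P(X ≤ 2)
                = 1 - F(2)
                = 1 - 0.678543
                = 0.321457

So there's approximately a 32.1% chance that X exceeds 2.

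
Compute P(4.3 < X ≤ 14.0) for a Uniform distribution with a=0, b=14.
0.692857

We have X ~ Uniform(a=0, b=14).

To find P(4.3 < X ≤ 14.0), we use:
P(4.3 < X ≤ 14.0) = P(X ≤ 14.0) - P(X ≤ 4.3)
                 = F(14.0) - F(4.3)
                 = 1.000000 - 0.307143
                 = 0.692857

So there's approximately a 69.3% chance that X falls in this range.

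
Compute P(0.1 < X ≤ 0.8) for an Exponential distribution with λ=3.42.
0.645519

We have X ~ Exponential(λ=3.42).

To find P(0.1 < X ≤ 0.8), we use:
P(0.1 < X ≤ 0.8) = P(X ≤ 0.8) - P(X ≤ 0.1)
                 = F(0.8) - F(0.1)
                 = 0.935171 - 0.289652
                 = 0.645519

So there's approximately a 64.6% chance that X falls in this range.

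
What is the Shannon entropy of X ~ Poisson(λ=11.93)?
2.6511 nats

We have X ~ Poisson(λ=11.93).

The Shannon entropy measures the uncertainty or information content of the distribution.

For a Poisson distribution with λ=11.93:
H(X) = 2.6511 nats

(In bits, this would be 3.8248 bits.)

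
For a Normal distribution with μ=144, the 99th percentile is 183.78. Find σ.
σ = 17.0998

For X ~ Normal(μ, σ), the p-th percentile satisfies x = μ + z_p × σ,
where z_p = Φ⁻¹(p) is the standard normal quantile.

Step 1: z_{0.99} = Φ⁻¹(0.99) = 2.3263

Step 2: Solve for σ:
183.78 = 144 + 2.3263 × σ
σ = (183.78 - 144) / 2.3263
σ = 39.78 / 2.3263
σ = 17.0998

Verification: μ + z × σ = 144 + 2.3263 × 17.0998 = 183.78 ✓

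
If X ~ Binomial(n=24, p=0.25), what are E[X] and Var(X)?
E[X] = 6.0000, Var(X) = 4.5000

We have X ~ Binomial(n=24, p=0.25).

For a Binomial distribution with n=24, p=0.25:

Expected value:
E[X] = 6.0000

Variance:
Var(X) = 4.5000

Standard deviation:
σ = √Var(X) = 2.1213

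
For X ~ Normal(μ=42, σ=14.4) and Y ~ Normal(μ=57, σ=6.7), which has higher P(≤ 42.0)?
X has higher probability (P(X ≤ 42.0) = 0.5000 > P(Y ≤ 42.0) = 0.0126)

Compute P(≤ 42.0) for each distribution:

X ~ Normal(μ=42, σ=14.4):
P(X ≤ 42.0) = 0.5000

Y ~ Normal(μ=57, σ=6.7):
P(Y ≤ 42.0) = 0.0126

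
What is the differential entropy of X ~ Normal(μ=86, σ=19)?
4.3634 nats

We have X ~ Normal(μ=86, σ=19).

The differential entropy measures the uncertainty or information content of the distribution.

For a Normal distribution with μ=86, σ=19:
h(X) = 4.3634 nats

(In bits, this would be 6.2950 bits.)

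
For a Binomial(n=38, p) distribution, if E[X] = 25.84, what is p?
p = 0.68

For a Binomial(n, p) distribution:
E[X] = n × p

Given n = 38 and E[X] = 25.84:
25.84 = 38 × p
p = 25.84 / 38 = 0.68

Verification: Binomial(38, 0.68) has E[X] = 25.84 ✓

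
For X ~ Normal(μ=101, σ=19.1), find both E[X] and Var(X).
E[X] = 101.0000, Var(X) = 364.8100

We have X ~ Normal(μ=101, σ=19.1).

For a Normal distribution with μ=101, σ=19.1:

Expected value:
E[X] = 101.0000

Variance:
Var(X) = 364.8100

Standard deviation:
σ = √Var(X) = 19.1000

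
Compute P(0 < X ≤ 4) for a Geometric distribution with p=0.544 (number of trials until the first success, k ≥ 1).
0.956763

We have X ~ Geometric(p=0.544) (number of trials until the first success, k ≥ 1).

To find P(0 < X ≤ 4), we use:
P(0 < X ≤ 4) = P(X ≤ 4) - P(X ≤ 0)
                 = F(4) - F(0)
                 = 0.956763 - 0.000000
                 = 0.956763

So there's approximately a 95.7% chance that X falls in this range.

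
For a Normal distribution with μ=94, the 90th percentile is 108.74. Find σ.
σ = 11.5017

For X ~ Normal(μ, σ), the p-th percentile satisfies x = μ + z_p × σ,
where z_p = Φ⁻¹(p) is the standard normal quantile.

Step 1: z_{0.9} = Φ⁻¹(0.9) = 1.2816

Step 2: Solve for σ:
108.74 = 94 + 1.2816 × σ
σ = (108.74 - 94) / 1.2816
σ = 14.74 / 1.2816
σ = 11.5017

Verification: μ + z × σ = 94 + 1.2816 × 11.5017 = 108.74 ✓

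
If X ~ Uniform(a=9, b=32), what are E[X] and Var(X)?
E[X] = 20.5000, Var(X) = 44.0833

We have X ~ Uniform(a=9, b=32).

For a Uniform distribution with a=9, b=32:

Expected value:
E[X] = 20.5000

Variance:
Var(X) = 44.0833

Standard deviation:
σ = √Var(X) = 6.6395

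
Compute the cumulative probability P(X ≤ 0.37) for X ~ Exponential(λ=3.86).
0.760260

We have X ~ Exponential(λ=3.86).

The CDF gives us P(X ≤ k).

Using the CDF:
P(X ≤ 0.37) = 0.760260

This means there's approximately a 76.0% chance that X is at most 0.37.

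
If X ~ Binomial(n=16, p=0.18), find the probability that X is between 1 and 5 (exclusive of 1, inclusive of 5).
0.758718

We have X ~ Binomial(n=16, p=0.18).

To find P(1 < X ≤ 5), we use:
P(1 < X ≤ 5) = P(X ≤ 5) - P(X ≤ 1)
                 = F(5) - F(1)
                 = 0.947260 - 0.188543
                 = 0.758718

So there's approximately a 75.9% chance that X falls in this range.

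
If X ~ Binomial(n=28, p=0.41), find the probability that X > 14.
0.123477

We have X ~ Binomial(n=28, p=0.41).

P(X > 14) = 1 - P(X ≤ 14)
                = 1 - F(14)
                = 1 - 0.876523
                = 0.123477

So there's approximately a 12.3% chance that X exceeds 14.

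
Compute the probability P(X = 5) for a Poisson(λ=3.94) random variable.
0.153879

We have X ~ Poisson(λ=3.94).

For a Poisson distribution, the PMF gives us the probability of each outcome.

Using the PMF formula:
P(X = 5) = 0.153879

Rounded to 4 decimal places: 0.1539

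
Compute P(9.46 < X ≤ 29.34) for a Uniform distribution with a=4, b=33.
0.685517

We have X ~ Uniform(a=4, b=33).

To find P(9.46 < X ≤ 29.34), we use:
P(9.46 < X ≤ 29.34) = P(X ≤ 29.34) - P(X ≤ 9.46)
                 = F(29.34) - F(9.46)
                 = 0.873793 - 0.188276
                 = 0.685517

So there's approximately a 68.6% chance that X falls in this range.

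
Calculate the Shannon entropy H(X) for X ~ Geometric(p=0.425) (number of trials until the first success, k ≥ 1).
1.6044 nats

We have X ~ Geometric(p=0.425) (number of trials until the first success, k ≥ 1).

The Shannon entropy measures the uncertainty or information content of the distribution.

For a Geometric distribution with p=0.425 (number of trials until the first success, k ≥ 1):
H(X) = 1.6044 nats

(In bits, this would be 2.3146 bits.)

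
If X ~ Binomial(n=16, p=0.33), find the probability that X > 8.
0.046969

We have X ~ Binomial(n=16, p=0.33).

P(X > 8) = 1 - P(X ≤ 8)
                = 1 - F(8)
                = 1 - 0.953031
                = 0.046969

So there's approximately a 4.7% chance that X exceeds 8.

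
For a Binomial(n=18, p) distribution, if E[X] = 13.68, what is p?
p = 0.76

For a Binomial(n, p) distribution:
E[X] = n × p

Given n = 18 and E[X] = 13.68:
13.68 = 18 × p
p = 13.68 / 18 = 0.76

Verification: Binomial(18, 0.76) has E[X] = 13.68 ✓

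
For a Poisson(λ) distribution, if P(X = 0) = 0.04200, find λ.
λ = 3.1701

For a Poisson(λ) distribution, the PMF at 0 is:
P(X = 0) = λ^0 e^(-λ) / 0! = e^(-λ)

Given P(X = 0) = 0.04200:
e^(-λ) = 0.04200
-λ = ln(0.04200)
λ = -ln(0.04200) = 3.1701

Verification: e^(-3.1701) = 0.04200 ✓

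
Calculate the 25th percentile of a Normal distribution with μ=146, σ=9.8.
139.3900

We have X ~ Normal(μ=146, σ=9.8).

We want to find x such that P(X ≤ x) = 0.25.

This is the 25th percentile, which means 25% of values fall below this point.

Using the inverse CDF (quantile function):
x = F⁻¹(0.25) = 139.3900

Verification: P(X ≤ 139.3900) = 0.25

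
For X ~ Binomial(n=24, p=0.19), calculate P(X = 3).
0.166210

We have X ~ Binomial(n=24, p=0.19).

For a Binomial distribution, the PMF gives us the probability of each outcome.

Using the PMF formula:
P(X = 3) = 0.166210

Rounded to 4 decimal places: 0.1662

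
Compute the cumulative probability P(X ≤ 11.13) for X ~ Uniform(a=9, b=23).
0.152143

We have X ~ Uniform(a=9, b=23).

The CDF gives us P(X ≤ k).

Using the CDF:
P(X ≤ 11.13) = 0.152143

This means there's approximately a 15.2% chance that X is at most 11.13.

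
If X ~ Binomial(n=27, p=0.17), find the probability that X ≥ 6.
0.305071

We have X ~ Binomial(n=27, p=0.17).

For discrete distributions, P(X ≥ 6) = 1 - P(X ≤ 5).

P(X ≤ 5) = 0.694929
P(X ≥ 6) = 1 - 0.694929 = 0.305071

So there's approximately a 30.5% chance that X is at least 6.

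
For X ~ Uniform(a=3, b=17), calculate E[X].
10.0000

We have X ~ Uniform(a=3, b=17).

For a Uniform distribution with a=3, b=17:
E[X] = 10.0000

This is the expected (average) value of X.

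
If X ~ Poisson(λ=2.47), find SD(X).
1.5716

We have X ~ Poisson(λ=2.47).

For a Poisson distribution with λ=2.47:
σ = √Var(X) = 1.5716

The standard deviation is the square root of the variance.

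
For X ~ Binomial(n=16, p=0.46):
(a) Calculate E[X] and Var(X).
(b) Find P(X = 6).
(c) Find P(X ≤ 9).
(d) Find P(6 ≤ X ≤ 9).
(a) E[X] = 7.3600, Var(X) = 3.9744
(b) P(X = 6) = 0.159959
(c) P(X ≤ 9) = 0.858357
(d) P(6 ≤ X ≤ 9) = 0.682421

We have X ~ Binomial(n=16, p=0.46).

(a) Moments:
E[X] = 7.3600
Var(X) = 3.9744
σ = √Var(X) = 1.9936

(b) Point probability using PMF:
P(X = 6) = 0.159959

(c) Cumulative probability using CDF:
P(X ≤ 9) = F(9) = 0.858357

(d) Range probability:
P(6 ≤ X ≤ 9) = P(X ≤ 9) - P(X ≤ 5)
                   = F(9) - F(5)
                   = 0.858357 - 0.175936
                   = 0.682421

This means approximately 68.2% of outcomes fall in the interval [6, 9].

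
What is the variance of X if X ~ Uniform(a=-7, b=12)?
30.0833

We have X ~ Uniform(a=-7, b=12).

For a Uniform distribution with a=-7, b=12:
Var(X) = 30.0833

The variance measures the spread of the distribution around the mean.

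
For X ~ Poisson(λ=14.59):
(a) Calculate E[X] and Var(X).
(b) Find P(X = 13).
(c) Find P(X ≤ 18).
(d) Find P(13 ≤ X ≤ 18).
(a) E[X] = 14.5900, Var(X) = 14.5900
(b) P(X = 13) = 0.100481
(c) P(X ≤ 18) = 0.847206
(d) P(13 ≤ X ≤ 18) = 0.544246

We have X ~ Poisson(λ=14.59).

(a) Moments:
E[X] = 14.5900
Var(X) = 14.5900
σ = √Var(X) = 3.8197

(b) Point probability using PMF:
P(X = 13) = 0.100481

(c) Cumulative probability using CDF:
P(X ≤ 18) = F(18) = 0.847206

(d) Range probability:
P(13 ≤ X ≤ 18) = P(X ≤ 18) - P(X ≤ 12)
                   = F(18) - F(12)
                   = 0.847206 - 0.302960
                   = 0.544246

This means approximately 54.4% of outcomes fall in the interval [13, 18].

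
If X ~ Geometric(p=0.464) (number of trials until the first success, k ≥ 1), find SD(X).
1.5778

We have X ~ Geometric(p=0.464) (number of trials until the first success, k ≥ 1).

For a Geometric distribution with p=0.464 (number of trials until the first success, k ≥ 1):
σ = √Var(X) = 1.5778

The standard deviation is the square root of the variance.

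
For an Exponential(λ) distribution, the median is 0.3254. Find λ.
λ = 2.1301

For X ~ Exponential(λ), the CDF is F(x) = 1 - e^(-λx).
The median m satisfies F(m) = 0.5:
1 - e^(-λm) = 0.5
e^(-λm) = 0.5
λm = ln(2)
m = ln(2) / λ

Given m = 0.3254:
λ = ln(2) / 0.3254 = 0.693147 / 0.3254 = 2.1301

Verification: ln(2) / 2.1301 = 0.3254 ✓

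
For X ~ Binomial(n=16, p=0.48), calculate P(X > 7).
0.534333

We have X ~ Binomial(n=16, p=0.48).

P(X > 7) = 1 - P(X ≤ 7)
                = 1 - F(7)
                = 1 - 0.465667
                = 0.534333

So there's approximately a 53.4% chance that X exceeds 7.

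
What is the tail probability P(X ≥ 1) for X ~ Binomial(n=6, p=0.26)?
0.835794

We have X ~ Binomial(n=6, p=0.26).

For discrete distributions, P(X ≥ 1) = 1 - P(X ≤ 0).

P(X ≤ 0) = 0.164206
P(X ≥ 1) = 1 - 0.164206 = 0.835794

So there's approximately a 83.6% chance that X is at least 1.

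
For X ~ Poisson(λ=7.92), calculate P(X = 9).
0.122787

We have X ~ Poisson(λ=7.92).

For a Poisson distribution, the PMF gives us the probability of each outcome.

Using the PMF formula:
P(X = 9) = 0.122787

Rounded to 4 decimal places: 0.1228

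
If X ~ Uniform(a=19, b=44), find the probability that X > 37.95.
0.242000

We have X ~ Uniform(a=19, b=44).

P(X > 37.95) = 1 - P(X ≤ 37.95)
                = 1 - F(37.95)
                = 1 - 0.758000
                = 0.242000

So there's approximately a 24.2% chance that X exceeds 37.95.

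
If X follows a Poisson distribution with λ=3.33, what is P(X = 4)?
0.183386

We have X ~ Poisson(λ=3.33).

For a Poisson distribution, the PMF gives us the probability of each outcome.

Using the PMF formula:
P(X = 4) = 0.183386

Rounded to 4 decimal places: 0.1834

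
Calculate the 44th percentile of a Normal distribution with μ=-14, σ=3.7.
-14.5586

We have X ~ Normal(μ=-14, σ=3.7).

We want to find x such that P(X ≤ x) = 0.44.

This is the 44th percentile, which means 44% of values fall below this point.

Using the inverse CDF (quantile function):
x = F⁻¹(0.44) = -14.5586

Verification: P(X ≤ -14.5586) = 0.44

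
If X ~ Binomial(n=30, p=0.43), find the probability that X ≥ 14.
0.409452

We have X ~ Binomial(n=30, p=0.43).

For discrete distributions, P(X ≥ 14) = 1 - P(X ≤ 13).

P(X ≤ 13) = 0.590548
P(X ≥ 14) = 1 - 0.590548 = 0.409452

So there's approximately a 40.9% chance that X is at least 14.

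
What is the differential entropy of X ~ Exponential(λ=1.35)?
0.6999 nats

We have X ~ Exponential(λ=1.35).

The differential entropy measures the uncertainty or information content of the distribution.

For an Exponential distribution with λ=1.35:
h(X) = 0.6999 nats

(In bits, this would be 1.0097 bits.)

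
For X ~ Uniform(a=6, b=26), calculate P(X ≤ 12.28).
0.314000

We have X ~ Uniform(a=6, b=26).

The CDF gives us P(X ≤ k).

Using the CDF:
P(X ≤ 12.28) = 0.314000

This means there's approximately a 31.4% chance that X is at most 12.28.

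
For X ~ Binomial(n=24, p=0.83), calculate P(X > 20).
0.398578

We have X ~ Binomial(n=24, p=0.83).

P(X > 20) = 1 - P(X ≤ 20)
                = 1 - F(20)
                = 1 - 0.601422
                = 0.398578

So there's approximately a 39.9% chance that X exceeds 20.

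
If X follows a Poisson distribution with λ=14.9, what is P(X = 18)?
0.069187

We have X ~ Poisson(λ=14.9).

For a Poisson distribution, the PMF gives us the probability of each outcome.

Using the PMF formula:
P(X = 18) = 0.069187

Rounded to 4 decimal places: 0.0692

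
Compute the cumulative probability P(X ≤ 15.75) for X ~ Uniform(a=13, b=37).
0.114583

We have X ~ Uniform(a=13, b=37).

The CDF gives us P(X ≤ k).

Using the CDF:
P(X ≤ 15.75) = 0.114583

This means there's approximately a 11.5% chance that X is at most 15.75.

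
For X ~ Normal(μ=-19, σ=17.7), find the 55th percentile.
-16.7758

We have X ~ Normal(μ=-19, σ=17.7).

We want to find x such that P(X ≤ x) = 0.55.

This is the 55th percentile, which means 55% of values fall below this point.

Using the inverse CDF (quantile function):
x = F⁻¹(0.55) = -16.7758

Verification: P(X ≤ -16.7758) = 0.55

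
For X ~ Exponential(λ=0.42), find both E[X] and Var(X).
E[X] = 2.3810, Var(X) = 5.6689

We have X ~ Exponential(λ=0.42).

For an Exponential distribution with λ=0.42:

Expected value:
E[X] = 2.3810

Variance:
Var(X) = 5.6689

Standard deviation:
σ = √Var(X) = 2.3810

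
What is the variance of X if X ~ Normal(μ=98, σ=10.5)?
110.2500

We have X ~ Normal(μ=98, σ=10.5).

For a Normal distribution with μ=98, σ=10.5:
Var(X) = 110.2500

The variance measures the spread of the distribution around the mean.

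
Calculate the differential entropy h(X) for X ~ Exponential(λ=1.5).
0.5945 nats

We have X ~ Exponential(λ=1.5).

The differential entropy measures the uncertainty or information content of the distribution.

For an Exponential distribution with λ=1.5:
h(X) = 0.5945 nats

(In bits, this would be 0.8577 bits.)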